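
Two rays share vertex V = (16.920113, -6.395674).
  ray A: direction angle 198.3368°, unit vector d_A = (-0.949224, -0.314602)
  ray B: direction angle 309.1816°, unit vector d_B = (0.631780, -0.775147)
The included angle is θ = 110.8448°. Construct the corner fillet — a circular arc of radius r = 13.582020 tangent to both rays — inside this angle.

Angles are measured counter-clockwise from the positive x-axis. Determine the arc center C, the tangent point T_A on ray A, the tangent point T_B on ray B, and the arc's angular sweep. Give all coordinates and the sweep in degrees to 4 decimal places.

bisector direction at 253.7592° = (-0.279675,-0.960095)
center distance |VC| = r/sin(θ/2) = 13.582020/sin(55.4224°) = 16.495880
C = V + |VC|·bis = (12.3066,-22.2333)
T_A = V + ((C−V)·d_A)·d_A = V + 9.3618·d_A = (8.0337,-9.3409)
T_B = V + ((C−V)·d_B)·d_B = V + 9.3618·d_B = (22.8347,-13.6524)
sweep = 180° − θ = 69.1552°

center=(12.3066,-22.2333) T_A=(8.0337,-9.3409) T_B=(22.8347,-13.6524) sweep=69.1552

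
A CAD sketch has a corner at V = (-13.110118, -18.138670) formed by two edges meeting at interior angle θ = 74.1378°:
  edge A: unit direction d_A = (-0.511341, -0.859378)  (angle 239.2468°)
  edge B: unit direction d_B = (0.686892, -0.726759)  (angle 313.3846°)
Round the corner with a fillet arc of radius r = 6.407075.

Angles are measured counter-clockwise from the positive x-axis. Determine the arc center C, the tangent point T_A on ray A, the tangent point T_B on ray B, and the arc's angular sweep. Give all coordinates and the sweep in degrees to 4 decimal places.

center=(-11.9408,-28.7035) T_A=(-17.4469,-25.4273) T_B=(-7.2844,-24.3025) sweep=105.8622

bisector direction at 276.3157° = (0.110007,-0.993931)
center distance |VC| = r/sin(θ/2) = 6.407075/sin(37.0689°) = 10.629298
C = V + |VC|·bis = (-11.9408,-28.7035)
T_A = V + ((C−V)·d_A)·d_A = V + 8.4812·d_A = (-17.4469,-25.4273)
T_B = V + ((C−V)·d_B)·d_B = V + 8.4812·d_B = (-7.2844,-24.3025)
sweep = 180° − θ = 105.8622°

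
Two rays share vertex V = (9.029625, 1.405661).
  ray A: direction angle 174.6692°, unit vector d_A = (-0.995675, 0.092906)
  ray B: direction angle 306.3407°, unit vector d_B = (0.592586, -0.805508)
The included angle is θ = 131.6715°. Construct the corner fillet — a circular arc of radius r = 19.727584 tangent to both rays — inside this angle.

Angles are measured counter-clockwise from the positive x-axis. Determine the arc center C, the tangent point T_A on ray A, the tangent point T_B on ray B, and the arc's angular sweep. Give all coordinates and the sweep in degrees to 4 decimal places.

center=(-1.6160,-17.4143) T_A=(0.2168,2.2280) T_B=(14.2747,-5.7240) sweep=48.3285

bisector direction at 240.5049° = (-0.492348,-0.870398)
center distance |VC| = r/sin(θ/2) = 19.727584/sin(65.8358°) = 21.622215
C = V + |VC|·bis = (-1.6160,-17.4143)
T_A = V + ((C−V)·d_A)·d_A = V + 8.8511·d_A = (0.2168,2.2280)
T_B = V + ((C−V)·d_B)·d_B = V + 8.8511·d_B = (14.2747,-5.7240)
sweep = 180° − θ = 48.3285°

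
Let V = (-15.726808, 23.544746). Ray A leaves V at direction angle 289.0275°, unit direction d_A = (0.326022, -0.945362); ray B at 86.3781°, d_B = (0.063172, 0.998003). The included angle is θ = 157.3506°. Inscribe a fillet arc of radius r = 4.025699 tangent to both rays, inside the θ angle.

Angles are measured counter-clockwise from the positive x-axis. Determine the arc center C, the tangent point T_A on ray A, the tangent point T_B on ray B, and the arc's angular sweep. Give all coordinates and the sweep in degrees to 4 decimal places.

bisector direction at 7.7028° = (0.990977,0.134035)
center distance |VC| = r/sin(θ/2) = 4.025699/sin(78.6753°) = 4.105635
C = V + |VC|·bis = (-11.6582,24.0950)
T_A = V + ((C−V)·d_A)·d_A = V + 0.8062·d_A = (-15.4640,22.7826)
T_B = V + ((C−V)·d_B)·d_B = V + 0.8062·d_B = (-15.6759,24.3494)
sweep = 180° − θ = 22.6494°

center=(-11.6582,24.0950) T_A=(-15.4640,22.7826) T_B=(-15.6759,24.3494) sweep=22.6494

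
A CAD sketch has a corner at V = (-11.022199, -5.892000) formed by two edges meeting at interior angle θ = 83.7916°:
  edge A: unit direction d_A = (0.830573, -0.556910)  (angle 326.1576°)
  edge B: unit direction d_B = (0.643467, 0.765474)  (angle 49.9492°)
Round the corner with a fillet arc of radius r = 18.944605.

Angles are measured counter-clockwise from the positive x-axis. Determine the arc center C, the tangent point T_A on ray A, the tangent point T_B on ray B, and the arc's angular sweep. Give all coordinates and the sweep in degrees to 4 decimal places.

bisector direction at 8.0534° = (0.990138,0.140096)
center distance |VC| = r/sin(θ/2) = 18.944605/sin(41.8958°) = 28.369616
C = V + |VC|·bis = (17.0676,-1.9175)
T_A = V + ((C−V)·d_A)·d_A = V + 21.1172·d_A = (6.5172,-17.6524)
T_B = V + ((C−V)·d_B)·d_B = V + 21.1172·d_B = (2.5660,10.2727)
sweep = 180° − θ = 96.2084°

center=(17.0676,-1.9175) T_A=(6.5172,-17.6524) T_B=(2.5660,10.2727) sweep=96.2084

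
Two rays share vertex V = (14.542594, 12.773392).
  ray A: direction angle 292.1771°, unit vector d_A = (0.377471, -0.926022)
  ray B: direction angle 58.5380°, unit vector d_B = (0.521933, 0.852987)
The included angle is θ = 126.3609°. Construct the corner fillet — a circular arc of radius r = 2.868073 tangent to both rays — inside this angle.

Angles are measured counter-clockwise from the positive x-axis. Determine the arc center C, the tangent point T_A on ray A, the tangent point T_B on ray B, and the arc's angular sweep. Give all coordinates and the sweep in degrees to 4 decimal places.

center=(17.7458,12.5133) T_A=(15.0899,11.4307) T_B=(15.2994,14.0102) sweep=53.6391

bisector direction at 355.3575° = (0.996719,-0.080937)
center distance |VC| = r/sin(θ/2) = 2.868073/sin(63.1805°) = 3.213772
C = V + |VC|·bis = (17.7458,12.5133)
T_A = V + ((C−V)·d_A)·d_A = V + 1.4500·d_A = (15.0899,11.4307)
T_B = V + ((C−V)·d_B)·d_B = V + 1.4500·d_B = (15.2994,14.0102)
sweep = 180° − θ = 53.6391°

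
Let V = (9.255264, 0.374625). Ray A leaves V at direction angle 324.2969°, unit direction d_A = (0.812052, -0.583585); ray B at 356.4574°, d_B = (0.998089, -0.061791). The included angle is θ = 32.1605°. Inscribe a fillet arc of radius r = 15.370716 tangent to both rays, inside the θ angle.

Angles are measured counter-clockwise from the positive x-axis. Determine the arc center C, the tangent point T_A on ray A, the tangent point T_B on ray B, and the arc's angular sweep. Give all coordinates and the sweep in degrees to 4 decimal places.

bisector direction at 340.3771° = (0.941924,-0.335827)
center distance |VC| = r/sin(θ/2) = 15.370716/sin(16.0802°) = 55.493264
C = V + |VC|·bis = (61.5257,-18.2615)
T_A = V + ((C−V)·d_A)·d_A = V + 53.3221·d_A = (52.5556,-30.7433)
T_B = V + ((C−V)·d_B)·d_B = V + 53.3221·d_B = (62.4754,-2.9202)
sweep = 180° − θ = 147.8395°

center=(61.5257,-18.2615) T_A=(52.5556,-30.7433) T_B=(62.4754,-2.9202) sweep=147.8395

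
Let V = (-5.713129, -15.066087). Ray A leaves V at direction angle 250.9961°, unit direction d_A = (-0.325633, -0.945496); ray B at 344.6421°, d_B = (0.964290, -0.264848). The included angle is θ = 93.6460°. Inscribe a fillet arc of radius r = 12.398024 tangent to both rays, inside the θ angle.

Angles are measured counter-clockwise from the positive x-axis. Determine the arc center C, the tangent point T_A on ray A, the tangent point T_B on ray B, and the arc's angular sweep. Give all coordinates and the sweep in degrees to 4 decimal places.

center=(2.2210,-30.1024) T_A=(-9.5013,-26.0652) T_B=(5.5046,-18.1471) sweep=86.3540

bisector direction at 297.8191° = (0.466681,-0.884425)
center distance |VC| = r/sin(θ/2) = 12.398024/sin(46.8230°) = 17.001216
C = V + |VC|·bis = (2.2210,-30.1024)
T_A = V + ((C−V)·d_A)·d_A = V + 11.6332·d_A = (-9.5013,-26.0652)
T_B = V + ((C−V)·d_B)·d_B = V + 11.6332·d_B = (5.5046,-18.1471)
sweep = 180° − θ = 86.3540°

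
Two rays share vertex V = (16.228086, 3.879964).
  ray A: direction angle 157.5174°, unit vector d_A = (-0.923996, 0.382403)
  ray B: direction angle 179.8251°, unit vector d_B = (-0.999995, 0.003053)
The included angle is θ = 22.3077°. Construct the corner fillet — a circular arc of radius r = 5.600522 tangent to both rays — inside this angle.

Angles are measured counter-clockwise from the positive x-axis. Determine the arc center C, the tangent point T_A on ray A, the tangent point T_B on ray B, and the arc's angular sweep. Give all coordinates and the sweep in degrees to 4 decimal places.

bisector direction at 168.6713° = (-0.980516,0.196438)
center distance |VC| = r/sin(θ/2) = 5.600522/sin(11.1539°) = 28.951621
C = V + |VC|·bis = (-12.1594,9.5672)
T_A = V + ((C−V)·d_A)·d_A = V + 28.4048·d_A = (-10.0178,14.7420)
T_B = V + ((C−V)·d_B)·d_B = V + 28.4048·d_B = (-12.1765,3.9667)
sweep = 180° − θ = 157.6923°

center=(-12.1594,9.5672) T_A=(-10.0178,14.7420) T_B=(-12.1765,3.9667) sweep=157.6923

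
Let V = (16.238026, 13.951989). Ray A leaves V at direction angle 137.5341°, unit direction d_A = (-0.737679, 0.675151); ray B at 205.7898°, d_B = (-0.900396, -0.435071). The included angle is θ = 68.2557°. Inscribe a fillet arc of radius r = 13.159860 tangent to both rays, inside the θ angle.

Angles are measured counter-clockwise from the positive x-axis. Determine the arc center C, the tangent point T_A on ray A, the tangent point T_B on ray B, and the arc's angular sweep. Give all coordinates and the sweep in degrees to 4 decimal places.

bisector direction at 171.6620° = (-0.989430,0.145013)
center distance |VC| = r/sin(θ/2) = 13.159860/sin(34.1279°) = 23.456129
C = V + |VC|·bis = (-6.9702,17.3534)
T_A = V + ((C−V)·d_A)·d_A = V + 19.4167·d_A = (1.9147,27.0612)
T_B = V + ((C−V)·d_B)·d_B = V + 19.4167·d_B = (-1.2447,5.5044)
sweep = 180° − θ = 111.7443°

center=(-6.9702,17.3534) T_A=(1.9147,27.0612) T_B=(-1.2447,5.5044) sweep=111.7443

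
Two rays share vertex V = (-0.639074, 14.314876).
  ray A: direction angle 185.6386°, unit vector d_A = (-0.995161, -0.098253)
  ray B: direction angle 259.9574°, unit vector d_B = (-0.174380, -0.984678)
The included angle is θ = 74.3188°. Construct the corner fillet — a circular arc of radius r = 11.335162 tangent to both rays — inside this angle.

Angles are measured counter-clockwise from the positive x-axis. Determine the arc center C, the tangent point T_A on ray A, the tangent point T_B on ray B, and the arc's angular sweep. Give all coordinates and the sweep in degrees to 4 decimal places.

center=(-14.4085,1.5651) T_A=(-15.5222,12.8454) T_B=(-3.2470,-0.4115) sweep=105.6812

bisector direction at 222.7980° = (-0.733754,-0.679416)
center distance |VC| = r/sin(θ/2) = 11.335162/sin(37.1594°) = 18.765751
C = V + |VC|·bis = (-14.4085,1.5651)
T_A = V + ((C−V)·d_A)·d_A = V + 14.9555·d_A = (-15.5222,12.8454)
T_B = V + ((C−V)·d_B)·d_B = V + 14.9555·d_B = (-3.2470,-0.4115)
sweep = 180° − θ = 105.6812°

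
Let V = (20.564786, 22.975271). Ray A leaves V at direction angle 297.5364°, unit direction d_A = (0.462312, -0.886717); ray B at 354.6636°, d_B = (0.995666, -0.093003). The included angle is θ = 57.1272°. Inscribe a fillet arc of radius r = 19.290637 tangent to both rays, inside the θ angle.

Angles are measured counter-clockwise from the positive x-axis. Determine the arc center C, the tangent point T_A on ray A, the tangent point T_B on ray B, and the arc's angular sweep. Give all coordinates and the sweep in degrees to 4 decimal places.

bisector direction at 326.1000° = (0.830012,-0.557745)
center distance |VC| = r/sin(θ/2) = 19.290637/sin(28.5636°) = 40.345673
C = V + |VC|·bis = (54.0522,0.4727)
T_A = V + ((C−V)·d_A)·d_A = V + 35.4351·d_A = (36.9468,-8.4456)
T_B = V + ((C−V)·d_B)·d_B = V + 35.4351·d_B = (55.8463,19.6797)
sweep = 180° − θ = 122.8728°

center=(54.0522,0.4727) T_A=(36.9468,-8.4456) T_B=(55.8463,19.6797) sweep=122.8728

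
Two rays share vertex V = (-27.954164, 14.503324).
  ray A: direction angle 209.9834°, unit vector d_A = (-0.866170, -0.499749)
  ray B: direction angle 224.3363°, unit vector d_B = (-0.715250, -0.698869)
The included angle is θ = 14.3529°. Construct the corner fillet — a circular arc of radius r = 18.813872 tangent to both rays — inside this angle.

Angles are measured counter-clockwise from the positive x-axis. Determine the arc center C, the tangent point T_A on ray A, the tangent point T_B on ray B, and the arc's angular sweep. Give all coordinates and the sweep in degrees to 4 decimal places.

bisector direction at 217.1599° = (-0.796953,-0.604041)
center distance |VC| = r/sin(θ/2) = 18.813872/sin(7.1764°) = 150.600808
C = V + |VC|·bis = (-147.9760,-76.4657)
T_A = V + ((C−V)·d_A)·d_A = V + 149.4210·d_A = (-157.3782,-60.1697)
T_B = V + ((C−V)·d_B)·d_B = V + 149.4210·d_B = (-134.8276,-89.9223)
sweep = 180° − θ = 165.6471°

center=(-147.9760,-76.4657) T_A=(-157.3782,-60.1697) T_B=(-134.8276,-89.9223) sweep=165.6471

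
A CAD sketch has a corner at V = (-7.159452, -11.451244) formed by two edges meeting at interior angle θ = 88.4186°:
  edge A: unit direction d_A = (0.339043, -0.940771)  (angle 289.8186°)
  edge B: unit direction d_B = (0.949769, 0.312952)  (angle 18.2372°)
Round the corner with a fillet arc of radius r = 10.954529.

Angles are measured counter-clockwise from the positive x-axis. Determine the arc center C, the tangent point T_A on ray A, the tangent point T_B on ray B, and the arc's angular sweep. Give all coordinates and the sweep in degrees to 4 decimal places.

center=(6.9643,-18.3313) T_A=(-3.3414,-22.0454) T_B=(3.5360,-7.9271) sweep=91.5814

bisector direction at 334.0279° = (0.899007,-0.437933)
center distance |VC| = r/sin(θ/2) = 10.954529/sin(44.2093°) = 15.710340
C = V + |VC|·bis = (6.9643,-18.3313)
T_A = V + ((C−V)·d_A)·d_A = V + 11.2611·d_A = (-3.3414,-22.0454)
T_B = V + ((C−V)·d_B)·d_B = V + 11.2611·d_B = (3.5360,-7.9271)
sweep = 180° − θ = 91.5814°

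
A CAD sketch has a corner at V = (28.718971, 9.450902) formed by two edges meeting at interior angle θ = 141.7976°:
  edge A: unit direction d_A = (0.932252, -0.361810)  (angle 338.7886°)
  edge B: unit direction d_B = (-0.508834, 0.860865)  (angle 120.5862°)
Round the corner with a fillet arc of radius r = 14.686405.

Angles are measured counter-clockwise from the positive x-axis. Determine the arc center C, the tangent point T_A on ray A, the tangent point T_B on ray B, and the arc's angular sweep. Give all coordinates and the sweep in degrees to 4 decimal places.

center=(38.7741,21.3022) T_A=(33.4604,7.6107) T_B=(26.1311,13.8292) sweep=38.2024

bisector direction at 49.6874° = (0.646957,0.762526)
center distance |VC| = r/sin(θ/2) = 14.686405/sin(70.8988°) = 15.542122
C = V + |VC|·bis = (38.7741,21.3022)
T_A = V + ((C−V)·d_A)·d_A = V + 5.0860·d_A = (33.4604,7.6107)
T_B = V + ((C−V)·d_B)·d_B = V + 5.0860·d_B = (26.1311,13.8292)
sweep = 180° − θ = 38.2024°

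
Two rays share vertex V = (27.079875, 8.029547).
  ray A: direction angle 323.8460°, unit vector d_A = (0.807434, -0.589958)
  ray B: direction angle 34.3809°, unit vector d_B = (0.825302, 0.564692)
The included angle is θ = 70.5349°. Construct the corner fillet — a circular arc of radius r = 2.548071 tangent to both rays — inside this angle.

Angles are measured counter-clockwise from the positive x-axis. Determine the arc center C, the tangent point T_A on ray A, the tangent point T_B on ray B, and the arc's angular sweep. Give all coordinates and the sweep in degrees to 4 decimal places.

bisector direction at 359.1135° = (0.999880,-0.015473)
center distance |VC| = r/sin(θ/2) = 2.548071/sin(35.2674°) = 4.413055
C = V + |VC|·bis = (31.4924,7.9613)
T_A = V + ((C−V)·d_A)·d_A = V + 3.6031·d_A = (29.9891,5.9039)
T_B = V + ((C−V)·d_B)·d_B = V + 3.6031·d_B = (30.0535,10.0642)
sweep = 180° − θ = 109.4651°

center=(31.4924,7.9613) T_A=(29.9891,5.9039) T_B=(30.0535,10.0642) sweep=109.4651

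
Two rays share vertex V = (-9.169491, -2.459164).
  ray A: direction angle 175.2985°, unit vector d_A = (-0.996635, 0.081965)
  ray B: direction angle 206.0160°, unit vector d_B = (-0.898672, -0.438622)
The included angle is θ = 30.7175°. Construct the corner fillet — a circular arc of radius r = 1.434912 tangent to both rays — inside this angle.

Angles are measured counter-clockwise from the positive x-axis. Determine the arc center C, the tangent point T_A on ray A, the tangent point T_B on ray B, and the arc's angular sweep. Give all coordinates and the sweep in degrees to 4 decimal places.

bisector direction at 190.6572° = (-0.982751,-0.184933)
center distance |VC| = r/sin(θ/2) = 1.434912/sin(15.3588°) = 5.417585
C = V + |VC|·bis = (-14.4936,-3.4611)
T_A = V + ((C−V)·d_A)·d_A = V + 5.2241·d_A = (-14.3760,-2.0310)
T_B = V + ((C−V)·d_B)·d_B = V + 5.2241·d_B = (-13.8642,-4.7506)
sweep = 180° − θ = 149.2825°

center=(-14.4936,-3.4611) T_A=(-14.3760,-2.0310) T_B=(-13.8642,-4.7506) sweep=149.2825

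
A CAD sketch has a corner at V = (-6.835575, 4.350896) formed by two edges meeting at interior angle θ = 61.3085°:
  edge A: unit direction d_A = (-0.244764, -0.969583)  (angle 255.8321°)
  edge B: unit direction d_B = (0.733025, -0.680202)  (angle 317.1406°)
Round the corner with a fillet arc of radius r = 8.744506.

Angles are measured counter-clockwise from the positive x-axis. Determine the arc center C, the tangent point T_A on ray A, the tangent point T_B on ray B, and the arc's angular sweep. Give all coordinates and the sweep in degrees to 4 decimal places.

center=(-1.9684,-12.0949) T_A=(-10.4469,-9.9546) T_B=(3.9797,-5.6850) sweep=118.6915

bisector direction at 286.4864° = (0.283787,-0.958887)
center distance |VC| = r/sin(θ/2) = 8.744506/sin(30.6543°) = 17.150927
C = V + |VC|·bis = (-1.9684,-12.0949)
T_A = V + ((C−V)·d_A)·d_A = V + 14.7543·d_A = (-10.4469,-9.9546)
T_B = V + ((C−V)·d_B)·d_B = V + 14.7543·d_B = (3.9797,-5.6850)
sweep = 180° − θ = 118.6915°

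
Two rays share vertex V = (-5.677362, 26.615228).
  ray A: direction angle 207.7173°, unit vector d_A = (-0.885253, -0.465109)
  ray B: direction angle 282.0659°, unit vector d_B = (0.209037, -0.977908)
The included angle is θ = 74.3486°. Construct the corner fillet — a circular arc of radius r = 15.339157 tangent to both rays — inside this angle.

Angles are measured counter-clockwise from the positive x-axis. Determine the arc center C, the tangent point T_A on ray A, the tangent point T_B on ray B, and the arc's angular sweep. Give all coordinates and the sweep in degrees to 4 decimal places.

center=(-16.4494,3.6282) T_A=(-23.5838,17.2073) T_B=(-1.4491,6.8347) sweep=105.6514

bisector direction at 244.8916° = (-0.424332,-0.905507)
center distance |VC| = r/sin(θ/2) = 15.339157/sin(37.1743°) = 25.385794
C = V + |VC|·bis = (-16.4494,3.6282)
T_A = V + ((C−V)·d_A)·d_A = V + 20.2274·d_A = (-23.5838,17.2073)
T_B = V + ((C−V)·d_B)·d_B = V + 20.2274·d_B = (-1.4491,6.8347)
sweep = 180° − θ = 105.6514°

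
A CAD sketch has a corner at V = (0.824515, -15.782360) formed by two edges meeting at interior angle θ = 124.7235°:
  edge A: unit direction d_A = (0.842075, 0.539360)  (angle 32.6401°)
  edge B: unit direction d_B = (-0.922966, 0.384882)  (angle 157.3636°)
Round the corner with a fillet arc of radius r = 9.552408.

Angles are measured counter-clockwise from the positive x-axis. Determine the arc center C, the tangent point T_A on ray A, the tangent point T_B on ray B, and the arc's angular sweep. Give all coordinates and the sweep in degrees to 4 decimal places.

bisector direction at 95.0019° = (-0.087188,0.996192)
center distance |VC| = r/sin(θ/2) = 9.552408/sin(62.3618°) = 10.782788
C = V + |VC|·bis = (-0.1156,-5.0406)
T_A = V + ((C−V)·d_A)·d_A = V + 5.0020·d_A = (5.0366,-13.0845)
T_B = V + ((C−V)·d_B)·d_B = V + 5.0020·d_B = (-3.7922,-13.8572)
sweep = 180° − θ = 55.2765°

center=(-0.1156,-5.0406) T_A=(5.0366,-13.0845) T_B=(-3.7922,-13.8572) sweep=55.2765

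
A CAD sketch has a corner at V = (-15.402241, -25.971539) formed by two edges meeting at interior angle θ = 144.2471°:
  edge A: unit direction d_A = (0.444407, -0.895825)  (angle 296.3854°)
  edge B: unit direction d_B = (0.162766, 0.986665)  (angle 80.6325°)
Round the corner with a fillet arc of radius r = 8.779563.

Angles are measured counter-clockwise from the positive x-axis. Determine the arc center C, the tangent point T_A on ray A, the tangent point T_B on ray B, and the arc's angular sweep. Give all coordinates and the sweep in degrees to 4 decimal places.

bisector direction at 8.5090° = (0.988993,0.147964)
center distance |VC| = r/sin(θ/2) = 8.779563/sin(72.1235°) = 9.224937
C = V + |VC|·bis = (-6.2788,-24.6066)
T_A = V + ((C−V)·d_A)·d_A = V + 2.8317·d_A = (-14.1438,-28.5083)
T_B = V + ((C−V)·d_B)·d_B = V + 2.8317·d_B = (-14.9413,-23.1776)
sweep = 180° − θ = 35.7529°

center=(-6.2788,-24.6066) T_A=(-14.1438,-28.5083) T_B=(-14.9413,-23.1776) sweep=35.7529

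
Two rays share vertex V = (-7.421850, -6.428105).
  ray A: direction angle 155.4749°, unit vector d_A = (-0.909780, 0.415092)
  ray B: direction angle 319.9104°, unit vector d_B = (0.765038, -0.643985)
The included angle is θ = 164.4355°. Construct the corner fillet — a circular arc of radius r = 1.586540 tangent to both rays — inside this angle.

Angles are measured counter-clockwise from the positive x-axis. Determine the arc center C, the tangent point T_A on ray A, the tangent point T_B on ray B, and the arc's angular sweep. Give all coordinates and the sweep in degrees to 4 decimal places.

bisector direction at 237.6926° = (-0.534461,-0.845193)
center distance |VC| = r/sin(θ/2) = 1.586540/sin(82.2177°) = 1.601288
C = V + |VC|·bis = (-8.2777,-7.7815)
T_A = V + ((C−V)·d_A)·d_A = V + 0.2168·d_A = (-7.6191,-6.3381)
T_B = V + ((C−V)·d_B)·d_B = V + 0.2168·d_B = (-7.2560,-6.5677)
sweep = 180° − θ = 15.5645°

center=(-8.2777,-7.7815) T_A=(-7.6191,-6.3381) T_B=(-7.2560,-6.5677) sweep=15.5645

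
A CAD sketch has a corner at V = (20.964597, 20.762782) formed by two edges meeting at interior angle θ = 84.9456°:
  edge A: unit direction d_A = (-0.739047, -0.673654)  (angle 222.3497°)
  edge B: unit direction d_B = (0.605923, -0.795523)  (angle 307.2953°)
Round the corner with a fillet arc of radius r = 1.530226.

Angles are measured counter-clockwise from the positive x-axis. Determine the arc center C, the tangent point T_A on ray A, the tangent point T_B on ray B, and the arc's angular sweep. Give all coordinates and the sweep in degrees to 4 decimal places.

bisector direction at 264.8225° = (-0.090241,-0.995920)
center distance |VC| = r/sin(θ/2) = 1.530226/sin(42.4728°) = 2.266195
C = V + |VC|·bis = (20.7601,18.5058)
T_A = V + ((C−V)·d_A)·d_A = V + 1.6715·d_A = (19.7292,19.6367)
T_B = V + ((C−V)·d_B)·d_B = V + 1.6715·d_B = (21.9774,19.4330)
sweep = 180° − θ = 95.0544°

center=(20.7601,18.5058) T_A=(19.7292,19.6367) T_B=(21.9774,19.4330) sweep=95.0544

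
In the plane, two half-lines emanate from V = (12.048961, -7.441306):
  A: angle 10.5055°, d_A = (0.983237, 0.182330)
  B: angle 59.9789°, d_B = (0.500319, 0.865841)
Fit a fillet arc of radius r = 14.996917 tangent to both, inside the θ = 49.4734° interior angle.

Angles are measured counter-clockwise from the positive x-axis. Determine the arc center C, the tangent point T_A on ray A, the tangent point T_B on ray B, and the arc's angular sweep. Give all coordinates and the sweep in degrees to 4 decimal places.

bisector direction at 35.2422° = (0.816720,0.577034)
center distance |VC| = r/sin(θ/2) = 14.996917/sin(24.7367°) = 35.839301
C = V + |VC|·bis = (41.3196,13.2392)
T_A = V + ((C−V)·d_A)·d_A = V + 32.5507·d_A = (44.0540,-1.5063)
T_B = V + ((C−V)·d_B)·d_B = V + 32.5507·d_B = (28.3347,20.7424)
sweep = 180° − θ = 130.5266°

center=(41.3196,13.2392) T_A=(44.0540,-1.5063) T_B=(28.3347,20.7424) sweep=130.5266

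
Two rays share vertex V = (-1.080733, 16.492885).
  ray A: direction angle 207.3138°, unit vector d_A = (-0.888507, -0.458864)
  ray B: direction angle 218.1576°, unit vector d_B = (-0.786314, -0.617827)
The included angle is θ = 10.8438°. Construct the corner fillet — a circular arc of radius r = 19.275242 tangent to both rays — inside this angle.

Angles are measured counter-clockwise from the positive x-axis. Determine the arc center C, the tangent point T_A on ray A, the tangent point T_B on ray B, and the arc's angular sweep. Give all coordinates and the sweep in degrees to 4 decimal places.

center=(-172.6759,-93.8203) T_A=(-181.5207,-76.6941) T_B=(-160.7672,-108.9767) sweep=169.1562

bisector direction at 212.7357° = (-0.841174,-0.540765)
center distance |VC| = r/sin(θ/2) = 19.275242/sin(5.4219°) = 203.994912
C = V + |VC|·bis = (-172.6759,-93.8203)
T_A = V + ((C−V)·d_A)·d_A = V + 203.0822·d_A = (-181.5207,-76.6941)
T_B = V + ((C−V)·d_B)·d_B = V + 203.0822·d_B = (-160.7672,-108.9767)
sweep = 180° − θ = 169.1562°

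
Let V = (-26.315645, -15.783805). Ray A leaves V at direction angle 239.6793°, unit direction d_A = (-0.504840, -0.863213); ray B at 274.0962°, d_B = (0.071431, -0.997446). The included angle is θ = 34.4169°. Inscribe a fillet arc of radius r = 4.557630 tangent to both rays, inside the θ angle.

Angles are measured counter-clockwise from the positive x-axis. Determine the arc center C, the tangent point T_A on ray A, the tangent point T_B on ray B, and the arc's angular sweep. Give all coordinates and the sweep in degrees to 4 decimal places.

center=(-29.8105,-30.7874) T_A=(-33.7447,-28.4865) T_B=(-25.2645,-30.4619) sweep=145.5831

bisector direction at 256.8877° = (-0.226860,-0.973927)
center distance |VC| = r/sin(θ/2) = 4.557630/sin(17.2084°) = 15.405261
C = V + |VC|·bis = (-29.8105,-30.7874)
T_A = V + ((C−V)·d_A)·d_A = V + 14.7156·d_A = (-33.7447,-28.4865)
T_B = V + ((C−V)·d_B)·d_B = V + 14.7156·d_B = (-25.2645,-30.4619)
sweep = 180° − θ = 145.5831°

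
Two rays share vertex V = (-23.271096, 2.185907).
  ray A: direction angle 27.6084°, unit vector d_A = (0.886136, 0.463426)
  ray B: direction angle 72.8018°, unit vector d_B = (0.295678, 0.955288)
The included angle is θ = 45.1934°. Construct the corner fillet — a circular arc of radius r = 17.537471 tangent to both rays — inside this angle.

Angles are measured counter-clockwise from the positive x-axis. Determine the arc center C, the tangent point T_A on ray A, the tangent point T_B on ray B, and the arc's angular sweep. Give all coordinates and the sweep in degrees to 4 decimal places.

bisector direction at 50.2051° = (0.640041,0.768340)
center distance |VC| = r/sin(θ/2) = 17.537471/sin(22.5967°) = 45.641716
C = V + |VC|·bis = (5.9415,37.2543)
T_A = V + ((C−V)·d_A)·d_A = V + 42.1379·d_A = (14.0688,21.7137)
T_B = V + ((C−V)·d_B)·d_B = V + 42.1379·d_B = (-10.8118,42.4397)
sweep = 180° − θ = 134.8066°

center=(5.9415,37.2543) T_A=(14.0688,21.7137) T_B=(-10.8118,42.4397) sweep=134.8066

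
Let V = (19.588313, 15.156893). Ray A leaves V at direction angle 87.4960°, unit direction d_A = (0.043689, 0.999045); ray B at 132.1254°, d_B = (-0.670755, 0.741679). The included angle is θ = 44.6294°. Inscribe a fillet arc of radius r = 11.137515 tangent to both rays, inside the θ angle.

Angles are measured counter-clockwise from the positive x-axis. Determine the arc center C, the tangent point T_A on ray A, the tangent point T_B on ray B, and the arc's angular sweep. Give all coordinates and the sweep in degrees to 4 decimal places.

center=(9.6470,42.7538) T_A=(20.7739,42.2672) T_B=(1.3865,35.2833) sweep=135.3706

bisector direction at 109.8107° = (-0.338914,0.940817)
center distance |VC| = r/sin(θ/2) = 11.137515/sin(22.3147°) = 29.332908
C = V + |VC|·bis = (9.6470,42.7538)
T_A = V + ((C−V)·d_A)·d_A = V + 27.1362·d_A = (20.7739,42.2672)
T_B = V + ((C−V)·d_B)·d_B = V + 27.1362·d_B = (1.3865,35.2833)
sweep = 180° − θ = 135.3706°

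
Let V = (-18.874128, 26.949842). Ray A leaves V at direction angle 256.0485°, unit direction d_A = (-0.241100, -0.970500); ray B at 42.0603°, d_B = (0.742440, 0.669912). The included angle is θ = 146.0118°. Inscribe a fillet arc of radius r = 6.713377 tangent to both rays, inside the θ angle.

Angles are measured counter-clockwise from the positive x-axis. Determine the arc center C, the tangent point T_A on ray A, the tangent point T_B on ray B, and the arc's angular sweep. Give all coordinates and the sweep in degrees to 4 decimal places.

center=(-12.8535,23.3400) T_A=(-19.3688,24.9586) T_B=(-17.3508,28.3243) sweep=33.9882

bisector direction at 329.0544° = (0.857656,-0.514224)
center distance |VC| = r/sin(θ/2) = 6.713377/sin(73.0059°) = 7.019902
C = V + |VC|·bis = (-12.8535,23.3400)
T_A = V + ((C−V)·d_A)·d_A = V + 2.0517·d_A = (-19.3688,24.9586)
T_B = V + ((C−V)·d_B)·d_B = V + 2.0517·d_B = (-17.3508,28.3243)
sweep = 180° − θ = 33.9882°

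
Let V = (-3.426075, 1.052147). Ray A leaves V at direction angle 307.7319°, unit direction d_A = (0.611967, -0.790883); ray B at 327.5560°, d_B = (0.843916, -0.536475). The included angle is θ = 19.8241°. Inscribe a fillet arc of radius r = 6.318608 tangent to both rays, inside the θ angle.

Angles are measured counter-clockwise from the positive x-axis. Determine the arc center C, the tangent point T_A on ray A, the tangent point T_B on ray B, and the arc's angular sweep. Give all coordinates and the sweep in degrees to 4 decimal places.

center=(23.6994,-23.6787) T_A=(18.7021,-27.5455) T_B=(27.0892,-18.3463) sweep=160.1759

bisector direction at 317.6440° = (0.738972,-0.673736)
center distance |VC| = r/sin(θ/2) = 6.318608/sin(9.9121°) = 36.707010
C = V + |VC|·bis = (23.6994,-23.6787)
T_A = V + ((C−V)·d_A)·d_A = V + 36.1591·d_A = (18.7021,-27.5455)
T_B = V + ((C−V)·d_B)·d_B = V + 36.1591·d_B = (27.0892,-18.3463)
sweep = 180° − θ = 160.1759°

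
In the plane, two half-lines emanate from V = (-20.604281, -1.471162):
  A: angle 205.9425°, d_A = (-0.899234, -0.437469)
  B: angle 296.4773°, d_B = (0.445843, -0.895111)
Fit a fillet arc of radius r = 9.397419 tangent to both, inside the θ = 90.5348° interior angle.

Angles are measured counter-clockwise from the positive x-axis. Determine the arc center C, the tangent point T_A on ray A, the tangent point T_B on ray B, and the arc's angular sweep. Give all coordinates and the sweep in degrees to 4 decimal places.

center=(-24.8652,-13.9945) T_A=(-28.9762,-5.5440) T_B=(-16.4534,-9.8047) sweep=89.4652

bisector direction at 251.2099° = (-0.322102,-0.946705)
center distance |VC| = r/sin(θ/2) = 9.397419/sin(45.2674°) = 13.228365
C = V + |VC|·bis = (-24.8652,-13.9945)
T_A = V + ((C−V)·d_A)·d_A = V + 9.3101·d_A = (-28.9762,-5.5440)
T_B = V + ((C−V)·d_B)·d_B = V + 9.3101·d_B = (-16.4534,-9.8047)
sweep = 180° − θ = 89.4652°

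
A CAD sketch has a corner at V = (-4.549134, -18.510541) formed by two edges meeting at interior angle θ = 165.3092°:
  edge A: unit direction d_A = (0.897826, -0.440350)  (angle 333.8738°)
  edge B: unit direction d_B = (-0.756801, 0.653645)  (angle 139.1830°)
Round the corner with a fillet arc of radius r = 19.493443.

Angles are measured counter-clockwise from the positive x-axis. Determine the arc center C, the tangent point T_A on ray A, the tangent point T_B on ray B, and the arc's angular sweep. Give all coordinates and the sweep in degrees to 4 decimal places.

center=(6.2909,-2.1154) T_A=(-2.2930,-19.6171) T_B=(-6.4509,-16.8680) sweep=14.6908

bisector direction at 56.5284° = (0.551524,0.834159)
center distance |VC| = r/sin(θ/2) = 19.493443/sin(82.6546°) = 19.654741
C = V + |VC|·bis = (6.2909,-2.1154)
T_A = V + ((C−V)·d_A)·d_A = V + 2.5129·d_A = (-2.2930,-19.6171)
T_B = V + ((C−V)·d_B)·d_B = V + 2.5129·d_B = (-6.4509,-16.8680)
sweep = 180° − θ = 14.6908°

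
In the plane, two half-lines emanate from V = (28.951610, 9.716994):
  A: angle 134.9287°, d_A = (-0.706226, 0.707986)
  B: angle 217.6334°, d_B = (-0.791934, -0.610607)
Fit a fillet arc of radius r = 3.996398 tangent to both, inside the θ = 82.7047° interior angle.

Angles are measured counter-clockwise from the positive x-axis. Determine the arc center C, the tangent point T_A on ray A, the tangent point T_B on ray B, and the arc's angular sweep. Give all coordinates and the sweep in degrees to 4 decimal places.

bisector direction at 176.2810° = (-0.997894,0.064862)
center distance |VC| = r/sin(θ/2) = 3.996398/sin(41.3524°) = 6.048845
C = V + |VC|·bis = (22.9155,10.1093)
T_A = V + ((C−V)·d_A)·d_A = V + 4.5406·d_A = (25.7449,12.9317)
T_B = V + ((C−V)·d_B)·d_B = V + 4.5406·d_B = (25.3557,6.9445)
sweep = 180° − θ = 97.2953°

center=(22.9155,10.1093) T_A=(25.7449,12.9317) T_B=(25.3557,6.9445) sweep=97.2953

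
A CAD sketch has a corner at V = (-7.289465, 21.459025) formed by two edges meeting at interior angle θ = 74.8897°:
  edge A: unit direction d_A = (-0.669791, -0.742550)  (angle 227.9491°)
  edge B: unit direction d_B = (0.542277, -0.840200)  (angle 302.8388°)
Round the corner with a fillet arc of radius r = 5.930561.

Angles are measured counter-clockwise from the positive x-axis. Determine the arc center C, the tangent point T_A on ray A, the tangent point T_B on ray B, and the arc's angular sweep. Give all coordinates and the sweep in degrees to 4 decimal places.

bisector direction at 265.3940° = (-0.080304,-0.996770)
center distance |VC| = r/sin(θ/2) = 5.930561/sin(37.4449°) = 9.754252
C = V + |VC|·bis = (-8.0728,11.7363)
T_A = V + ((C−V)·d_A)·d_A = V + 7.7443·d_A = (-12.4765,15.7085)
T_B = V + ((C−V)·d_B)·d_B = V + 7.7443·d_B = (-3.0899,14.9523)
sweep = 180° − θ = 105.1103°

center=(-8.0728,11.7363) T_A=(-12.4765,15.7085) T_B=(-3.0899,14.9523) sweep=105.1103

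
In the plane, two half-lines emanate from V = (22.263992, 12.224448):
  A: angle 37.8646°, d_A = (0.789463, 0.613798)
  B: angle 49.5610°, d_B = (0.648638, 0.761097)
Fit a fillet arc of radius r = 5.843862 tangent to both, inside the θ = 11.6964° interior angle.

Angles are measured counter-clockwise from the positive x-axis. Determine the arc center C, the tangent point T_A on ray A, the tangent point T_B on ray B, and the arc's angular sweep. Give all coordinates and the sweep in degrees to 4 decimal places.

bisector direction at 43.7128° = (0.722813,0.691044)
center distance |VC| = r/sin(θ/2) = 5.843862/sin(5.8482°) = 57.352815
C = V + |VC|·bis = (63.7193,51.8578)
T_A = V + ((C−V)·d_A)·d_A = V + 57.0543·d_A = (67.3063,47.2442)
T_B = V + ((C−V)·d_B)·d_B = V + 57.0543·d_B = (59.2716,55.6483)
sweep = 180° − θ = 168.3036°

center=(63.7193,51.8578) T_A=(67.3063,47.2442) T_B=(59.2716,55.6483) sweep=168.3036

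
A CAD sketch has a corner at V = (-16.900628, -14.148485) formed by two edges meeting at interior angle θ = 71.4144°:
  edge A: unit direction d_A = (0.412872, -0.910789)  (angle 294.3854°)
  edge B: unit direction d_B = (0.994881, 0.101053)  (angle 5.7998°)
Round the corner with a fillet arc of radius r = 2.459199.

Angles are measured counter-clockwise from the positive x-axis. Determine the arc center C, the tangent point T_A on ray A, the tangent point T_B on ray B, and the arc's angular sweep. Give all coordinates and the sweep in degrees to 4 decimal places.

center=(-13.2482,-16.2494) T_A=(-15.4880,-17.2647) T_B=(-13.4967,-13.8027) sweep=108.5856

bisector direction at 330.0926° = (0.866832,-0.498600)
center distance |VC| = r/sin(θ/2) = 2.459199/sin(35.7072°) = 4.213531
C = V + |VC|·bis = (-13.2482,-16.2494)
T_A = V + ((C−V)·d_A)·d_A = V + 3.4214·d_A = (-15.4880,-17.2647)
T_B = V + ((C−V)·d_B)·d_B = V + 3.4214·d_B = (-13.4967,-13.8027)
sweep = 180° − θ = 108.5856°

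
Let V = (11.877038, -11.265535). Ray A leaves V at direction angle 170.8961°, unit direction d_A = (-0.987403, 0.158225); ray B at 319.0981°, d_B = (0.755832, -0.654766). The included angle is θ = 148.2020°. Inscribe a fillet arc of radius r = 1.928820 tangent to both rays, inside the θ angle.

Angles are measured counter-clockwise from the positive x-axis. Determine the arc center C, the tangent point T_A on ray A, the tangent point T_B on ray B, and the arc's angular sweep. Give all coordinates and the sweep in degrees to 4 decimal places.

center=(11.0294,-13.0831) T_A=(11.3346,-11.1786) T_B=(12.2923,-11.6253) sweep=31.7980

bisector direction at 244.9971° = (-0.422664,-0.906286)
center distance |VC| = r/sin(θ/2) = 1.928820/sin(74.1010°) = 2.005540
C = V + |VC|·bis = (11.0294,-13.0831)
T_A = V + ((C−V)·d_A)·d_A = V + 0.5494·d_A = (11.3346,-11.1786)
T_B = V + ((C−V)·d_B)·d_B = V + 0.5494·d_B = (12.2923,-11.6253)
sweep = 180° − θ = 31.7980°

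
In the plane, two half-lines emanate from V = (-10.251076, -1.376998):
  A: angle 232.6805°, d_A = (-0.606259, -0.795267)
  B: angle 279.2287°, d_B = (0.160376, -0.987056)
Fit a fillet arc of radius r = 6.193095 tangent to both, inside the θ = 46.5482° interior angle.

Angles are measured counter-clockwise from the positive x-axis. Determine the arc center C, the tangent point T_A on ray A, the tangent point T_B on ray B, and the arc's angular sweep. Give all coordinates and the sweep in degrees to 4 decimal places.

center=(-14.0549,-16.5820) T_A=(-18.9801,-12.8273) T_B=(-7.9420,-15.5887) sweep=133.4518

bisector direction at 255.9546° = (-0.242691,-0.970104)
center distance |VC| = r/sin(θ/2) = 6.193095/sin(23.2741°) = 15.673552
C = V + |VC|·bis = (-14.0549,-16.5820)
T_A = V + ((C−V)·d_A)·d_A = V + 14.3981·d_A = (-18.9801,-12.8273)
T_B = V + ((C−V)·d_B)·d_B = V + 14.3981·d_B = (-7.9420,-15.5887)
sweep = 180° − θ = 133.4518°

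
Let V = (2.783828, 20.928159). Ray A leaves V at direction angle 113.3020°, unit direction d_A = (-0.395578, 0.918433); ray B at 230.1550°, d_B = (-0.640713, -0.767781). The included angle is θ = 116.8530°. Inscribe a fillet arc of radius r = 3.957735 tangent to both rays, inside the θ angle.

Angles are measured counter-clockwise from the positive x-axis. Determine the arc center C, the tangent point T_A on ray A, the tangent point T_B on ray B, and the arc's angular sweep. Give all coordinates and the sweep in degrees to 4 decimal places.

center=(-1.8132,21.5965) T_A=(1.8217,23.1621) T_B=(1.2254,19.0607) sweep=63.1470

bisector direction at 171.7285° = (-0.989597,0.143864)
center distance |VC| = r/sin(θ/2) = 3.957735/sin(58.4265°) = 4.645397
C = V + |VC|·bis = (-1.8132,21.5965)
T_A = V + ((C−V)·d_A)·d_A = V + 2.4323·d_A = (1.8217,23.1621)
T_B = V + ((C−V)·d_B)·d_B = V + 2.4323·d_B = (1.2254,19.0607)
sweep = 180° − θ = 63.1470°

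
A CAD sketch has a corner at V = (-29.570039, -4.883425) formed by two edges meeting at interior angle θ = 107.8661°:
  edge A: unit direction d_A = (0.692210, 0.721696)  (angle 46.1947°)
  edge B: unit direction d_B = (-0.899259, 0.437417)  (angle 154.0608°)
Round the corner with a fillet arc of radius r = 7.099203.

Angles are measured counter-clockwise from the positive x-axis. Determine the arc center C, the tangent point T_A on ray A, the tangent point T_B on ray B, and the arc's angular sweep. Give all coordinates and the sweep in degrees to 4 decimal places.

bisector direction at 100.1278° = (-0.175844,0.984418)
center distance |VC| = r/sin(θ/2) = 7.099203/sin(53.9331°) = 8.782560
C = V + |VC|·bis = (-31.1144,3.7623)
T_A = V + ((C−V)·d_A)·d_A = V + 5.1706·d_A = (-25.9909,-1.1519)
T_B = V + ((C−V)·d_B)·d_B = V + 5.1706·d_B = (-34.2197,-2.6217)
sweep = 180° − θ = 72.1339°

center=(-31.1144,3.7623) T_A=(-25.9909,-1.1519) T_B=(-34.2197,-2.6217) sweep=72.1339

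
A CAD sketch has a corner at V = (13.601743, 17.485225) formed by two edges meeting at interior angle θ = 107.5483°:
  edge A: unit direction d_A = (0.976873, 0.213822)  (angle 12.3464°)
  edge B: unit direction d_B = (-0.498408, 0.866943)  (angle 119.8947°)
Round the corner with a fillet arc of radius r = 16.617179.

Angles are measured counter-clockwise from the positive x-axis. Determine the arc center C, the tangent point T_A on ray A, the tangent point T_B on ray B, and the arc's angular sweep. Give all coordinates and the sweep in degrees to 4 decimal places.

center=(21.9405,36.3210) T_A=(25.4937,20.0882) T_B=(7.5344,28.0389) sweep=72.4517

bisector direction at 66.1205° = (0.404814,0.914399)
center distance |VC| = r/sin(θ/2) = 16.617179/sin(53.7741°) = 20.599117
C = V + |VC|·bis = (21.9405,36.3210)
T_A = V + ((C−V)·d_A)·d_A = V + 12.1735·d_A = (25.4937,20.0882)
T_B = V + ((C−V)·d_B)·d_B = V + 12.1735·d_B = (7.5344,28.0389)
sweep = 180° − θ = 72.4517°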